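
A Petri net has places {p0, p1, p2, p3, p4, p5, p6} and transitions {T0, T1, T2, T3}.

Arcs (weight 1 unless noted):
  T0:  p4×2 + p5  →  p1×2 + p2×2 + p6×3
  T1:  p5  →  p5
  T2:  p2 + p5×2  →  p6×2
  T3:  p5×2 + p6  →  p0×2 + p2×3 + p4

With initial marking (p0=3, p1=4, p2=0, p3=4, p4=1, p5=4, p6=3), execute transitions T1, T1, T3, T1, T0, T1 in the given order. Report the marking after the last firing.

step 1: fire T1:  (p0=3, p1=4, p2=0, p3=4, p4=1, p5=4, p6=3) → (p0=3, p1=4, p2=0, p3=4, p4=1, p5=4, p6=3)
step 2: fire T1:  (p0=3, p1=4, p2=0, p3=4, p4=1, p5=4, p6=3) → (p0=3, p1=4, p2=0, p3=4, p4=1, p5=4, p6=3)
step 3: fire T3:  (p0=3, p1=4, p2=0, p3=4, p4=1, p5=4, p6=3) → (p0=5, p1=4, p2=3, p3=4, p4=2, p5=2, p6=2)
step 4: fire T1:  (p0=5, p1=4, p2=3, p3=4, p4=2, p5=2, p6=2) → (p0=5, p1=4, p2=3, p3=4, p4=2, p5=2, p6=2)
step 5: fire T0:  (p0=5, p1=4, p2=3, p3=4, p4=2, p5=2, p6=2) → (p0=5, p1=6, p2=5, p3=4, p4=0, p5=1, p6=5)
step 6: fire T1:  (p0=5, p1=6, p2=5, p3=4, p4=0, p5=1, p6=5) → (p0=5, p1=6, p2=5, p3=4, p4=0, p5=1, p6=5)

(p0=5, p1=6, p2=5, p3=4, p4=0, p5=1, p6=5)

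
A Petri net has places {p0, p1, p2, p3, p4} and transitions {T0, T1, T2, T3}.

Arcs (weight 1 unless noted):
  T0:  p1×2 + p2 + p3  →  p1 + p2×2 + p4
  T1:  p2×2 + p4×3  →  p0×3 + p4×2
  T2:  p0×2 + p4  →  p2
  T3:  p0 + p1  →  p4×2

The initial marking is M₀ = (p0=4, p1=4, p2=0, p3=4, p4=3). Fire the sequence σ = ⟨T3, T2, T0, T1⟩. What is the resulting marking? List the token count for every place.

(p0=4, p1=2, p2=0, p3=3, p4=4)

step 1: fire T3:  (p0=4, p1=4, p2=0, p3=4, p4=3) → (p0=3, p1=3, p2=0, p3=4, p4=5)
step 2: fire T2:  (p0=3, p1=3, p2=0, p3=4, p4=5) → (p0=1, p1=3, p2=1, p3=4, p4=4)
step 3: fire T0:  (p0=1, p1=3, p2=1, p3=4, p4=4) → (p0=1, p1=2, p2=2, p3=3, p4=5)
step 4: fire T1:  (p0=1, p1=2, p2=2, p3=3, p4=5) → (p0=4, p1=2, p2=0, p3=3, p4=4)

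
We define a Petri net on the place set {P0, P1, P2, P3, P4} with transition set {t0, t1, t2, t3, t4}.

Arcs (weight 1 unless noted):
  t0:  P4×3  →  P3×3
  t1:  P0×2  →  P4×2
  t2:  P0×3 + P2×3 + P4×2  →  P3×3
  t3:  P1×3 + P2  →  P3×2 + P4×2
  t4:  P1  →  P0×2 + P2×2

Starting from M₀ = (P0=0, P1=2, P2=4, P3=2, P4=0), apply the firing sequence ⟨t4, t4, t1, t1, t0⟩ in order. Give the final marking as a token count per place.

(P0=0, P1=0, P2=8, P3=5, P4=1)

step 1: fire t4:  (P0=0, P1=2, P2=4, P3=2, P4=0) → (P0=2, P1=1, P2=6, P3=2, P4=0)
step 2: fire t4:  (P0=2, P1=1, P2=6, P3=2, P4=0) → (P0=4, P1=0, P2=8, P3=2, P4=0)
step 3: fire t1:  (P0=4, P1=0, P2=8, P3=2, P4=0) → (P0=2, P1=0, P2=8, P3=2, P4=2)
step 4: fire t1:  (P0=2, P1=0, P2=8, P3=2, P4=2) → (P0=0, P1=0, P2=8, P3=2, P4=4)
step 5: fire t0:  (P0=0, P1=0, P2=8, P3=2, P4=4) → (P0=0, P1=0, P2=8, P3=5, P4=1)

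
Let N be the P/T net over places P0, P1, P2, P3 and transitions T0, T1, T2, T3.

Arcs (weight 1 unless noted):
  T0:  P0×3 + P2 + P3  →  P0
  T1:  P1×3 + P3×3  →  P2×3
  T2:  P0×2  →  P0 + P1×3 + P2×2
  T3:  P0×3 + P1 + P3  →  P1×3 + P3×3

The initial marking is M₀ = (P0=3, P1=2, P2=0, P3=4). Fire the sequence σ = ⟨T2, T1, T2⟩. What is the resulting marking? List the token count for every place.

step 1: fire T2:  (P0=3, P1=2, P2=0, P3=4) → (P0=2, P1=5, P2=2, P3=4)
step 2: fire T1:  (P0=2, P1=5, P2=2, P3=4) → (P0=2, P1=2, P2=5, P3=1)
step 3: fire T2:  (P0=2, P1=2, P2=5, P3=1) → (P0=1, P1=5, P2=7, P3=1)

(P0=1, P1=5, P2=7, P3=1)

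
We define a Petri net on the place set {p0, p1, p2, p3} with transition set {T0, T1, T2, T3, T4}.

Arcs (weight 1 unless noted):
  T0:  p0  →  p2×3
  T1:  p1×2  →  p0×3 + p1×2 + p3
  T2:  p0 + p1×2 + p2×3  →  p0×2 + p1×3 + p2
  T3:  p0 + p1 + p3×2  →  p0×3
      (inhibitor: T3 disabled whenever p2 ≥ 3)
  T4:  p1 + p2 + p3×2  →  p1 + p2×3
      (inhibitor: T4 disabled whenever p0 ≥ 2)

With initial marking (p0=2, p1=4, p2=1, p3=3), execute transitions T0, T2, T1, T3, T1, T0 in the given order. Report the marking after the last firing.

(p0=9, p1=4, p2=5, p3=3)

step 1: fire T0:  (p0=2, p1=4, p2=1, p3=3) → (p0=1, p1=4, p2=4, p3=3)
step 2: fire T2:  (p0=1, p1=4, p2=4, p3=3) → (p0=2, p1=5, p2=2, p3=3)
step 3: fire T1:  (p0=2, p1=5, p2=2, p3=3) → (p0=5, p1=5, p2=2, p3=4)
step 4: fire T3:  (p0=5, p1=5, p2=2, p3=4) → (p0=7, p1=4, p2=2, p3=2)
step 5: fire T1:  (p0=7, p1=4, p2=2, p3=2) → (p0=10, p1=4, p2=2, p3=3)
step 6: fire T0:  (p0=10, p1=4, p2=2, p3=3) → (p0=9, p1=4, p2=5, p3=3)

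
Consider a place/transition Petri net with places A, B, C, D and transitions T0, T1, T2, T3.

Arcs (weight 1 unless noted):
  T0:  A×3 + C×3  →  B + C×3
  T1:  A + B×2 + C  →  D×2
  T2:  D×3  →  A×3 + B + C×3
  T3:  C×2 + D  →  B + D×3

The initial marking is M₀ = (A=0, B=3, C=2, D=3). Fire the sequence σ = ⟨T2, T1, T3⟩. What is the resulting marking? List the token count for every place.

step 1: fire T2:  (A=0, B=3, C=2, D=3) → (A=3, B=4, C=5, D=0)
step 2: fire T1:  (A=3, B=4, C=5, D=0) → (A=2, B=2, C=4, D=2)
step 3: fire T3:  (A=2, B=2, C=4, D=2) → (A=2, B=3, C=2, D=4)

(A=2, B=3, C=2, D=4)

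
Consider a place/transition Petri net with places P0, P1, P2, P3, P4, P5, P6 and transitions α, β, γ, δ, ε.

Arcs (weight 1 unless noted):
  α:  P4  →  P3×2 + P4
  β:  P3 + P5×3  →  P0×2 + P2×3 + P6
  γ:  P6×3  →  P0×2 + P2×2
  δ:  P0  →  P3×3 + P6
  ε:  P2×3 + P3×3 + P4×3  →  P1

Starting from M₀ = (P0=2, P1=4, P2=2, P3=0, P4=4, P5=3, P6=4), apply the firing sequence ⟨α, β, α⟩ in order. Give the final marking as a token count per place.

(P0=4, P1=4, P2=5, P3=3, P4=4, P5=0, P6=5)

step 1: fire α:  (P0=2, P1=4, P2=2, P3=0, P4=4, P5=3, P6=4) → (P0=2, P1=4, P2=2, P3=2, P4=4, P5=3, P6=4)
step 2: fire β:  (P0=2, P1=4, P2=2, P3=2, P4=4, P5=3, P6=4) → (P0=4, P1=4, P2=5, P3=1, P4=4, P5=0, P6=5)
step 3: fire α:  (P0=4, P1=4, P2=5, P3=1, P4=4, P5=0, P6=5) → (P0=4, P1=4, P2=5, P3=3, P4=4, P5=0, P6=5)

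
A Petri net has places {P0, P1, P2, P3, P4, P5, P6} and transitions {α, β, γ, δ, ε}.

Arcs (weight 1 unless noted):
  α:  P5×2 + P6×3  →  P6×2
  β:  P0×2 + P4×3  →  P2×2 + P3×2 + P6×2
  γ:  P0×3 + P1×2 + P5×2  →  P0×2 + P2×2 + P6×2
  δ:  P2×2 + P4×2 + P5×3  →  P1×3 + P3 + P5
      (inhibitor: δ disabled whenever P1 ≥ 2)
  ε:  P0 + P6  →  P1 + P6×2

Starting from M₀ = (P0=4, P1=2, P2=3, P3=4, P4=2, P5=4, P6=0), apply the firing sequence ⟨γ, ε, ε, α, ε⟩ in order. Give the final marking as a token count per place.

step 1: fire γ:  (P0=4, P1=2, P2=3, P3=4, P4=2, P5=4, P6=0) → (P0=3, P1=0, P2=5, P3=4, P4=2, P5=2, P6=2)
step 2: fire ε:  (P0=3, P1=0, P2=5, P3=4, P4=2, P5=2, P6=2) → (P0=2, P1=1, P2=5, P3=4, P4=2, P5=2, P6=3)
step 3: fire ε:  (P0=2, P1=1, P2=5, P3=4, P4=2, P5=2, P6=3) → (P0=1, P1=2, P2=5, P3=4, P4=2, P5=2, P6=4)
step 4: fire α:  (P0=1, P1=2, P2=5, P3=4, P4=2, P5=2, P6=4) → (P0=1, P1=2, P2=5, P3=4, P4=2, P5=0, P6=3)
step 5: fire ε:  (P0=1, P1=2, P2=5, P3=4, P4=2, P5=0, P6=3) → (P0=0, P1=3, P2=5, P3=4, P4=2, P5=0, P6=4)

(P0=0, P1=3, P2=5, P3=4, P4=2, P5=0, P6=4)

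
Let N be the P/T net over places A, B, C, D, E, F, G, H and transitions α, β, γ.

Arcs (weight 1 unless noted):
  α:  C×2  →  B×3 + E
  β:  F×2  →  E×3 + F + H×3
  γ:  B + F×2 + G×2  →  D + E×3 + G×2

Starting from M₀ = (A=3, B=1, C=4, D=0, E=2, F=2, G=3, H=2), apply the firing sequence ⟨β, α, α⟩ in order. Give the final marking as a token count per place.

(A=3, B=7, C=0, D=0, E=7, F=1, G=3, H=5)

step 1: fire β:  (A=3, B=1, C=4, D=0, E=2, F=2, G=3, H=2) → (A=3, B=1, C=4, D=0, E=5, F=1, G=3, H=5)
step 2: fire α:  (A=3, B=1, C=4, D=0, E=5, F=1, G=3, H=5) → (A=3, B=4, C=2, D=0, E=6, F=1, G=3, H=5)
step 3: fire α:  (A=3, B=4, C=2, D=0, E=6, F=1, G=3, H=5) → (A=3, B=7, C=0, D=0, E=7, F=1, G=3, H=5)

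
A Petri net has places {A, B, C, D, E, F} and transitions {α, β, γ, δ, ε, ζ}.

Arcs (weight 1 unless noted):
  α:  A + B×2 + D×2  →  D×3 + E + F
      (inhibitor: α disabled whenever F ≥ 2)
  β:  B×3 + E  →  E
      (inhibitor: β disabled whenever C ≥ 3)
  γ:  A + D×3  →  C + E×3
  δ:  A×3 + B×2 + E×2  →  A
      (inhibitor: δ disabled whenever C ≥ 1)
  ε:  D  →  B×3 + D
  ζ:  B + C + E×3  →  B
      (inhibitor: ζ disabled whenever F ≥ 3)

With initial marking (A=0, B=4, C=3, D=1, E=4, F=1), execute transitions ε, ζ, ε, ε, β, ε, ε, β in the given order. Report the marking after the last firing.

step 1: fire ε:  (A=0, B=4, C=3, D=1, E=4, F=1) → (A=0, B=7, C=3, D=1, E=4, F=1)
step 2: fire ζ:  (A=0, B=7, C=3, D=1, E=4, F=1) → (A=0, B=7, C=2, D=1, E=1, F=1)
step 3: fire ε:  (A=0, B=7, C=2, D=1, E=1, F=1) → (A=0, B=10, C=2, D=1, E=1, F=1)
step 4: fire ε:  (A=0, B=10, C=2, D=1, E=1, F=1) → (A=0, B=13, C=2, D=1, E=1, F=1)
step 5: fire β:  (A=0, B=13, C=2, D=1, E=1, F=1) → (A=0, B=10, C=2, D=1, E=1, F=1)
step 6: fire ε:  (A=0, B=10, C=2, D=1, E=1, F=1) → (A=0, B=13, C=2, D=1, E=1, F=1)
step 7: fire ε:  (A=0, B=13, C=2, D=1, E=1, F=1) → (A=0, B=16, C=2, D=1, E=1, F=1)
step 8: fire β:  (A=0, B=16, C=2, D=1, E=1, F=1) → (A=0, B=13, C=2, D=1, E=1, F=1)

(A=0, B=13, C=2, D=1, E=1, F=1)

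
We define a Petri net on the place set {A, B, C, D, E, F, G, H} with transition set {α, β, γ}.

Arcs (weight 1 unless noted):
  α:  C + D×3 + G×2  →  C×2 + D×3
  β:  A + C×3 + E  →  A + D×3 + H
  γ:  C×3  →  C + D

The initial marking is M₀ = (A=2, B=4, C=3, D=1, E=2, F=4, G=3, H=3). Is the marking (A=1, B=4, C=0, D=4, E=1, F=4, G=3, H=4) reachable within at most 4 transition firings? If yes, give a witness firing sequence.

NO — not reachable within 4 firings

depth 0: 1 marking
depth 1: 3 markings reached so far
depth 2: 3 markings reached so far
(frontier empty at depth 2; search complete)
target is not among the 3 markings reachable within 4 steps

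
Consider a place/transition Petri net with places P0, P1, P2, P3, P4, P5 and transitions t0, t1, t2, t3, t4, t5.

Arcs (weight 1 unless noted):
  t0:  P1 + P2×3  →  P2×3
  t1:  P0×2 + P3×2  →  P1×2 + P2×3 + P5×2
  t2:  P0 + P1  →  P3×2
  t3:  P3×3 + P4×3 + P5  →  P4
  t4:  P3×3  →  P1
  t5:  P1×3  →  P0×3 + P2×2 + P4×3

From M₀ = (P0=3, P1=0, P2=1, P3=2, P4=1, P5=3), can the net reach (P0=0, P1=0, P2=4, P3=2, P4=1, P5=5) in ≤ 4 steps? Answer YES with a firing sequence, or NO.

YES — reachable via ⟨t1, t0, t2⟩ (3 firings)

step 1: fire t1:  (P0=3, P1=0, P2=1, P3=2, P4=1, P5=3) → (P0=1, P1=2, P2=4, P3=0, P4=1, P5=5)
step 2: fire t0:  (P0=1, P1=2, P2=4, P3=0, P4=1, P5=5) → (P0=1, P1=1, P2=4, P3=0, P4=1, P5=5)
step 3: fire t2:  (P0=1, P1=1, P2=4, P3=0, P4=1, P5=5) → (P0=0, P1=0, P2=4, P3=2, P4=1, P5=5)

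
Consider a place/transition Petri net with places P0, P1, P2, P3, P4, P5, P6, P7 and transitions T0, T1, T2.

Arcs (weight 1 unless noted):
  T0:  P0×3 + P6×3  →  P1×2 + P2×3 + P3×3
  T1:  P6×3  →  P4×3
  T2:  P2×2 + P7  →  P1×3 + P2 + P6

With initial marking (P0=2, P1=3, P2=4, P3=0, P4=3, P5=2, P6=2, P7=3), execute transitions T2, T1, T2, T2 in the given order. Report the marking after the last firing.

(P0=2, P1=12, P2=1, P3=0, P4=6, P5=2, P6=2, P7=0)

step 1: fire T2:  (P0=2, P1=3, P2=4, P3=0, P4=3, P5=2, P6=2, P7=3) → (P0=2, P1=6, P2=3, P3=0, P4=3, P5=2, P6=3, P7=2)
step 2: fire T1:  (P0=2, P1=6, P2=3, P3=0, P4=3, P5=2, P6=3, P7=2) → (P0=2, P1=6, P2=3, P3=0, P4=6, P5=2, P6=0, P7=2)
step 3: fire T2:  (P0=2, P1=6, P2=3, P3=0, P4=6, P5=2, P6=0, P7=2) → (P0=2, P1=9, P2=2, P3=0, P4=6, P5=2, P6=1, P7=1)
step 4: fire T2:  (P0=2, P1=9, P2=2, P3=0, P4=6, P5=2, P6=1, P7=1) → (P0=2, P1=12, P2=1, P3=0, P4=6, P5=2, P6=2, P7=0)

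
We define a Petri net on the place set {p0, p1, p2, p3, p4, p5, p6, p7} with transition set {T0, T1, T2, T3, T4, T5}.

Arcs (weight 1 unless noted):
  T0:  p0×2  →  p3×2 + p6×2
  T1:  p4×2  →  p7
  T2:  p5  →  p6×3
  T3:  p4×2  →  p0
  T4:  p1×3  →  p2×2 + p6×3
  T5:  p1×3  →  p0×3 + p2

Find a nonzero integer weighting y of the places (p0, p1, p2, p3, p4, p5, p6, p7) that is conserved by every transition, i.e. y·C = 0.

y = (p0:0, p1:1, p2:3, p3:1, p4:0, p5:-3, p6:-1, p7:0)

Incidence matrix C (rows=places, cols=transitions):
       T0   T1   T2   T3   T4   T5
   p0  -2    0    0    1    0    3
   p1   0    0    0    0   -3   -3
   p2   0    0    0    0    2    1
   p3   2    0    0    0    0    0
   p4   0   -2    0   -2    0    0
   p5   0    0   -1    0    0    0
   p6   2    0    3    0    3    0
   p7   0    1    0    0    0    0

Candidate y = [0, 1, 3, 1, 0, -3, -1, 0]; check y·C column-wise:
  col T0: 0·-2 + 1·0 + 3·0 + 1·2 + -3·0 + -1·2 = 0
  col T1: 1·0 + 3·0 + 1·0 + 0·-2 + -3·0 + -1·0 + 0·1 = 0
  col T2: 1·0 + 3·0 + 1·0 + -3·-1 + -1·3 = 0
  col T3: 0·1 + 1·0 + 3·0 + 1·0 + 0·-2 + -3·0 + -1·0 = 0
  col T4: 1·-3 + 3·2 + 1·0 + -3·0 + -1·3 = 0
  col T5: 0·3 + 1·-3 + 3·1 + 1·0 + -3·0 + -1·0 = 0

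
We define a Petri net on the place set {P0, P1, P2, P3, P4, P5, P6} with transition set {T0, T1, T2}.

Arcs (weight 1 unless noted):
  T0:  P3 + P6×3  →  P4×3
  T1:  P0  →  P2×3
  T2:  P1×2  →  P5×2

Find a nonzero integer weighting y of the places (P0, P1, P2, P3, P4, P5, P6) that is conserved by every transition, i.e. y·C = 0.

y = (P0:3, P1:0, P2:1, P3:0, P4:0, P5:0, P6:0)

Incidence matrix C (rows=places, cols=transitions):
       T0   T1   T2
   P0   0   -1    0
   P1   0    0   -2
   P2   0    3    0
   P3  -1    0    0
   P4   3    0    0
   P5   0    0    2
   P6  -3    0    0

Candidate y = [3, 0, 1, 0, 0, 0, 0]; check y·C column-wise:
  col T0: 3·0 + 1·0 + 0·-1 + 0·3 + 0·-3 = 0
  col T1: 3·-1 + 1·3 = 0
  col T2: 3·0 + 0·-2 + 1·0 + 0·2 = 0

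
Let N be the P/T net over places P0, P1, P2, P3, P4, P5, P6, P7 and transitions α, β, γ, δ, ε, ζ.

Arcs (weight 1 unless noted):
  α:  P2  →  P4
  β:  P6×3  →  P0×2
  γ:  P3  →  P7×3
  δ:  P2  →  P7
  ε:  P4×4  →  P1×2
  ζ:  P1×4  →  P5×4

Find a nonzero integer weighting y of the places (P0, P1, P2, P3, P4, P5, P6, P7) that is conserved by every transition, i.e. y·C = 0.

y = (P0:3, P1:0, P2:0, P3:0, P4:0, P5:0, P6:2, P7:0)

Incidence matrix C (rows=places, cols=transitions):
        α    β    γ    δ    ε    ζ
   P0   0    2    0    0    0    0
   P1   0    0    0    0    2   -4
   P2  -1    0    0   -1    0    0
   P3   0    0   -1    0    0    0
   P4   1    0    0    0   -4    0
   P5   0    0    0    0    0    4
   P6   0   -3    0    0    0    0
   P7   0    0    3    1    0    0

Candidate y = [3, 0, 0, 0, 0, 0, 2, 0]; check y·C column-wise:
  col α: 3·0 + 0·-1 + 0·1 + 2·0 = 0
  col β: 3·2 + 2·-3 = 0
  col γ: 3·0 + 0·-1 + 2·0 + 0·3 = 0
  col δ: 3·0 + 0·-1 + 2·0 + 0·1 = 0
  col ε: 3·0 + 0·2 + 0·-4 + 2·0 = 0
  col ζ: 3·0 + 0·-4 + 0·4 + 2·0 = 0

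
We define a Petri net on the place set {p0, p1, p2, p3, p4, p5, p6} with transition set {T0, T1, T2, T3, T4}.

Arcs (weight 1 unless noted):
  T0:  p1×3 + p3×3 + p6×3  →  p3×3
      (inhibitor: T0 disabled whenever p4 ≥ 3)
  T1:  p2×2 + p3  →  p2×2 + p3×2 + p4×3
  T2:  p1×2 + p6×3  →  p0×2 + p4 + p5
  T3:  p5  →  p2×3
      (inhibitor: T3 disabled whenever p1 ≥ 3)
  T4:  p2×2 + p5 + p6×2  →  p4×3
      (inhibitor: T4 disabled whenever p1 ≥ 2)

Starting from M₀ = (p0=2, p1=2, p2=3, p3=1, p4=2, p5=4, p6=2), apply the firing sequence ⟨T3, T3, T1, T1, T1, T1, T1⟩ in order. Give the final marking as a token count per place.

step 1: fire T3:  (p0=2, p1=2, p2=3, p3=1, p4=2, p5=4, p6=2) → (p0=2, p1=2, p2=6, p3=1, p4=2, p5=3, p6=2)
step 2: fire T3:  (p0=2, p1=2, p2=6, p3=1, p4=2, p5=3, p6=2) → (p0=2, p1=2, p2=9, p3=1, p4=2, p5=2, p6=2)
step 3: fire T1:  (p0=2, p1=2, p2=9, p3=1, p4=2, p5=2, p6=2) → (p0=2, p1=2, p2=9, p3=2, p4=5, p5=2, p6=2)
step 4: fire T1:  (p0=2, p1=2, p2=9, p3=2, p4=5, p5=2, p6=2) → (p0=2, p1=2, p2=9, p3=3, p4=8, p5=2, p6=2)
step 5: fire T1:  (p0=2, p1=2, p2=9, p3=3, p4=8, p5=2, p6=2) → (p0=2, p1=2, p2=9, p3=4, p4=11, p5=2, p6=2)
step 6: fire T1:  (p0=2, p1=2, p2=9, p3=4, p4=11, p5=2, p6=2) → (p0=2, p1=2, p2=9, p3=5, p4=14, p5=2, p6=2)
step 7: fire T1:  (p0=2, p1=2, p2=9, p3=5, p4=14, p5=2, p6=2) → (p0=2, p1=2, p2=9, p3=6, p4=17, p5=2, p6=2)

(p0=2, p1=2, p2=9, p3=6, p4=17, p5=2, p6=2)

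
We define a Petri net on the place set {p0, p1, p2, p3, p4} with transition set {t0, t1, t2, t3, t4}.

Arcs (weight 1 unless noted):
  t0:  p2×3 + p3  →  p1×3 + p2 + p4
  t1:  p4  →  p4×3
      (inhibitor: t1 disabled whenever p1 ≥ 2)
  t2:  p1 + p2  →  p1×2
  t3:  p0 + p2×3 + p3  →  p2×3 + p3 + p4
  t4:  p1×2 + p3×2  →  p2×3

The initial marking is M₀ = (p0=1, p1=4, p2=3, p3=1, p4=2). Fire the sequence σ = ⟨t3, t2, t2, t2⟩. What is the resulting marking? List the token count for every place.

step 1: fire t3:  (p0=1, p1=4, p2=3, p3=1, p4=2) → (p0=0, p1=4, p2=3, p3=1, p4=3)
step 2: fire t2:  (p0=0, p1=4, p2=3, p3=1, p4=3) → (p0=0, p1=5, p2=2, p3=1, p4=3)
step 3: fire t2:  (p0=0, p1=5, p2=2, p3=1, p4=3) → (p0=0, p1=6, p2=1, p3=1, p4=3)
step 4: fire t2:  (p0=0, p1=6, p2=1, p3=1, p4=3) → (p0=0, p1=7, p2=0, p3=1, p4=3)

(p0=0, p1=7, p2=0, p3=1, p4=3)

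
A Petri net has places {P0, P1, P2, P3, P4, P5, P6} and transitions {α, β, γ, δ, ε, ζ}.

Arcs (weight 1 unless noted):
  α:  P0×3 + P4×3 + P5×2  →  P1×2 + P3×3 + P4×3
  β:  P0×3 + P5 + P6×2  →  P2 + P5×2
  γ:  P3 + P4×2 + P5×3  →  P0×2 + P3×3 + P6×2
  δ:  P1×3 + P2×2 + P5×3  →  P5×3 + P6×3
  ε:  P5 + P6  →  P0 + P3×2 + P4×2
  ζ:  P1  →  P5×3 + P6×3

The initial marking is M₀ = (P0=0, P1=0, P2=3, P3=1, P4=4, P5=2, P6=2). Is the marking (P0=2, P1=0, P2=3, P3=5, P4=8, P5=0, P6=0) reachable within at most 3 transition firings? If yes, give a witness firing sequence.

YES — reachable via ⟨ε, ε⟩ (2 firings)

step 1: fire ε:  (P0=0, P1=0, P2=3, P3=1, P4=4, P5=2, P6=2) → (P0=1, P1=0, P2=3, P3=3, P4=6, P5=1, P6=1)
step 2: fire ε:  (P0=1, P1=0, P2=3, P3=3, P4=6, P5=1, P6=1) → (P0=2, P1=0, P2=3, P3=5, P4=8, P5=0, P6=0)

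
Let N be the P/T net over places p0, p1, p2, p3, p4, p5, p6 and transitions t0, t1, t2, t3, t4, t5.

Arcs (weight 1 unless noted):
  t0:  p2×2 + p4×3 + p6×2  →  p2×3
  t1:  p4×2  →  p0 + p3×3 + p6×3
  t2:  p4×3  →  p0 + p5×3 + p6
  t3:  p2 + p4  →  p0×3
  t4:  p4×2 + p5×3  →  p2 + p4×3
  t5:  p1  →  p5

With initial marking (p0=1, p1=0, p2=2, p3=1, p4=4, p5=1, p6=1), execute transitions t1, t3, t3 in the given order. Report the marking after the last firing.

step 1: fire t1:  (p0=1, p1=0, p2=2, p3=1, p4=4, p5=1, p6=1) → (p0=2, p1=0, p2=2, p3=4, p4=2, p5=1, p6=4)
step 2: fire t3:  (p0=2, p1=0, p2=2, p3=4, p4=2, p5=1, p6=4) → (p0=5, p1=0, p2=1, p3=4, p4=1, p5=1, p6=4)
step 3: fire t3:  (p0=5, p1=0, p2=1, p3=4, p4=1, p5=1, p6=4) → (p0=8, p1=0, p2=0, p3=4, p4=0, p5=1, p6=4)

(p0=8, p1=0, p2=0, p3=4, p4=0, p5=1, p6=4)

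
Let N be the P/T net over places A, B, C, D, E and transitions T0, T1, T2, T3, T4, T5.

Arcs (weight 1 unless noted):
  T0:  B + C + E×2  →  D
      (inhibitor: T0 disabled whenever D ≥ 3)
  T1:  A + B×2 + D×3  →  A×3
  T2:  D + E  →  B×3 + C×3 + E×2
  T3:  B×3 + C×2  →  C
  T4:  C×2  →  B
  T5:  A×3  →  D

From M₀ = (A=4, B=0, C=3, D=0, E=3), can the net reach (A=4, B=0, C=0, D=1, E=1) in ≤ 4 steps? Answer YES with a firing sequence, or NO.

YES — reachable via ⟨T4, T0⟩ (2 firings)

step 1: fire T4:  (A=4, B=0, C=3, D=0, E=3) → (A=4, B=1, C=1, D=0, E=3)
step 2: fire T0:  (A=4, B=1, C=1, D=0, E=3) → (A=4, B=0, C=0, D=1, E=1)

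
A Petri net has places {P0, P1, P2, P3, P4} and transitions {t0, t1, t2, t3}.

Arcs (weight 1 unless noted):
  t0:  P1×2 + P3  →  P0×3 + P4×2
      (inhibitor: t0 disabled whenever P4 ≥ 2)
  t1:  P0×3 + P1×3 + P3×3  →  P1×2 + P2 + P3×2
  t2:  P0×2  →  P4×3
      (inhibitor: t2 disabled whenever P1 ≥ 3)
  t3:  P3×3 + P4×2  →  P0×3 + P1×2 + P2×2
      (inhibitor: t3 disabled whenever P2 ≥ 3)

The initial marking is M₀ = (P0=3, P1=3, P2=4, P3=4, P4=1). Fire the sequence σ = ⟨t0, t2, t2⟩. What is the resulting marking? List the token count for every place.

(P0=2, P1=1, P2=4, P3=3, P4=9)

step 1: fire t0:  (P0=3, P1=3, P2=4, P3=4, P4=1) → (P0=6, P1=1, P2=4, P3=3, P4=3)
step 2: fire t2:  (P0=6, P1=1, P2=4, P3=3, P4=3) → (P0=4, P1=1, P2=4, P3=3, P4=6)
step 3: fire t2:  (P0=4, P1=1, P2=4, P3=3, P4=6) → (P0=2, P1=1, P2=4, P3=3, P4=9)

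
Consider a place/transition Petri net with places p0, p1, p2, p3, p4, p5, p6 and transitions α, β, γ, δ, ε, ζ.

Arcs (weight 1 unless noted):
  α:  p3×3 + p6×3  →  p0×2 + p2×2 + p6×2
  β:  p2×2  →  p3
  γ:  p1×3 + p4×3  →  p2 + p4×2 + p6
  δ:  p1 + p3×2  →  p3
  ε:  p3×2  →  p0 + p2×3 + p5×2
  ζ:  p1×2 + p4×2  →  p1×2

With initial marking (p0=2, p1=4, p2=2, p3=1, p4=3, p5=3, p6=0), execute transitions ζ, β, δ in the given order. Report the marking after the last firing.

step 1: fire ζ:  (p0=2, p1=4, p2=2, p3=1, p4=3, p5=3, p6=0) → (p0=2, p1=4, p2=2, p3=1, p4=1, p5=3, p6=0)
step 2: fire β:  (p0=2, p1=4, p2=2, p3=1, p4=1, p5=3, p6=0) → (p0=2, p1=4, p2=0, p3=2, p4=1, p5=3, p6=0)
step 3: fire δ:  (p0=2, p1=4, p2=0, p3=2, p4=1, p5=3, p6=0) → (p0=2, p1=3, p2=0, p3=1, p4=1, p5=3, p6=0)

(p0=2, p1=3, p2=0, p3=1, p4=1, p5=3, p6=0)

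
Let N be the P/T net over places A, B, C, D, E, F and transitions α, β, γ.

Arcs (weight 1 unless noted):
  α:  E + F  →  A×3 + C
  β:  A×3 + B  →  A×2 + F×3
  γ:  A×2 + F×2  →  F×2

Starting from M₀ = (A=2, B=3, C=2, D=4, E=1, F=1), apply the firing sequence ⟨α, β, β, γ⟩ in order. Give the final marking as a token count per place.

step 1: fire α:  (A=2, B=3, C=2, D=4, E=1, F=1) → (A=5, B=3, C=3, D=4, E=0, F=0)
step 2: fire β:  (A=5, B=3, C=3, D=4, E=0, F=0) → (A=4, B=2, C=3, D=4, E=0, F=3)
step 3: fire β:  (A=4, B=2, C=3, D=4, E=0, F=3) → (A=3, B=1, C=3, D=4, E=0, F=6)
step 4: fire γ:  (A=3, B=1, C=3, D=4, E=0, F=6) → (A=1, B=1, C=3, D=4, E=0, F=6)

(A=1, B=1, C=3, D=4, E=0, F=6)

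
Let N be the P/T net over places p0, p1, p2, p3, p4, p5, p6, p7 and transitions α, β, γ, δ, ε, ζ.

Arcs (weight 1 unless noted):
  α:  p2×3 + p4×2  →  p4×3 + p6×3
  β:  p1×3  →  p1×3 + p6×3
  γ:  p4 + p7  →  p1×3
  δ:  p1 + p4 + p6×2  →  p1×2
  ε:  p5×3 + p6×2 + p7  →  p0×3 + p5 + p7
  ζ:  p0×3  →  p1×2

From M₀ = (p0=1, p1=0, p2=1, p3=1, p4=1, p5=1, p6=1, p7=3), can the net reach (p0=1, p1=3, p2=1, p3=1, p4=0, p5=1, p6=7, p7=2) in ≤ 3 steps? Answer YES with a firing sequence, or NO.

YES — reachable via ⟨γ, β, β⟩ (3 firings)

step 1: fire γ:  (p0=1, p1=0, p2=1, p3=1, p4=1, p5=1, p6=1, p7=3) → (p0=1, p1=3, p2=1, p3=1, p4=0, p5=1, p6=1, p7=2)
step 2: fire β:  (p0=1, p1=3, p2=1, p3=1, p4=0, p5=1, p6=1, p7=2) → (p0=1, p1=3, p2=1, p3=1, p4=0, p5=1, p6=4, p7=2)
step 3: fire β:  (p0=1, p1=3, p2=1, p3=1, p4=0, p5=1, p6=4, p7=2) → (p0=1, p1=3, p2=1, p3=1, p4=0, p5=1, p6=7, p7=2)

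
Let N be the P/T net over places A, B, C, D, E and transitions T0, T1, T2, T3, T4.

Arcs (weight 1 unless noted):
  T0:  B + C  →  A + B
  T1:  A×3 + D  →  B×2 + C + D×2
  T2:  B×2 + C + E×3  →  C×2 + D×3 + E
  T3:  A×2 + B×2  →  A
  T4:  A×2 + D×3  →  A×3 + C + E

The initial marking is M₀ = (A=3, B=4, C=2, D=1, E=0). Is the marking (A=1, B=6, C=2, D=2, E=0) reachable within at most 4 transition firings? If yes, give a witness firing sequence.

step 1: fire T0:  (A=3, B=4, C=2, D=1, E=0) → (A=4, B=4, C=1, D=1, E=0)
step 2: fire T1:  (A=4, B=4, C=1, D=1, E=0) → (A=1, B=6, C=2, D=2, E=0)

YES — reachable via ⟨T0, T1⟩ (2 firings)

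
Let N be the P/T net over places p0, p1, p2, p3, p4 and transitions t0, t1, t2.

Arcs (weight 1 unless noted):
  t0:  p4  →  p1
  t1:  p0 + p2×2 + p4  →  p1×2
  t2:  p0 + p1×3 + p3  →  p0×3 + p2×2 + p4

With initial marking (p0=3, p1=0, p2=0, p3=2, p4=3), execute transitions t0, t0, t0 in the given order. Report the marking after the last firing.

step 1: fire t0:  (p0=3, p1=0, p2=0, p3=2, p4=3) → (p0=3, p1=1, p2=0, p3=2, p4=2)
step 2: fire t0:  (p0=3, p1=1, p2=0, p3=2, p4=2) → (p0=3, p1=2, p2=0, p3=2, p4=1)
step 3: fire t0:  (p0=3, p1=2, p2=0, p3=2, p4=1) → (p0=3, p1=3, p2=0, p3=2, p4=0)

(p0=3, p1=3, p2=0, p3=2, p4=0)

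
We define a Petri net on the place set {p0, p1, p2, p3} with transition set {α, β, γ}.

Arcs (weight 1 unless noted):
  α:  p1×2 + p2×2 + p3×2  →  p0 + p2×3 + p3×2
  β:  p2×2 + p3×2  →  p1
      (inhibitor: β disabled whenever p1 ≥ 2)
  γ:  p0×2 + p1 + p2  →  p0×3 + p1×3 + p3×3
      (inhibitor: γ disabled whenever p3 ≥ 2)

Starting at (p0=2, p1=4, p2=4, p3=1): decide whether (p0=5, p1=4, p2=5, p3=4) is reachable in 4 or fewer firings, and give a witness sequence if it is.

depth 0: 1 marking
depth 1: 2 markings reached so far
depth 2: 3 markings reached so far
depth 3: 4 markings reached so far
depth 4: 5 markings reached so far
target is not among the 5 markings reachable within 4 steps

NO — not reachable within 4 firings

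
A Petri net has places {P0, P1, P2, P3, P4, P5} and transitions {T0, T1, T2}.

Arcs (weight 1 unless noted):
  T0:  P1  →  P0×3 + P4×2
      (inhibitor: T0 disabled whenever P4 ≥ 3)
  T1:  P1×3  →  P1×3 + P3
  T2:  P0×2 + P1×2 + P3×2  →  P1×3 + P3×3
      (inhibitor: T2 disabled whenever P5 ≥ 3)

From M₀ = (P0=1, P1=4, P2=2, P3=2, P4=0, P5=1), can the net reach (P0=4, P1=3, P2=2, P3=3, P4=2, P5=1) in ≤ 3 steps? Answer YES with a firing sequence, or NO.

step 1: fire T0:  (P0=1, P1=4, P2=2, P3=2, P4=0, P5=1) → (P0=4, P1=3, P2=2, P3=2, P4=2, P5=1)
step 2: fire T1:  (P0=4, P1=3, P2=2, P3=2, P4=2, P5=1) → (P0=4, P1=3, P2=2, P3=3, P4=2, P5=1)

YES — reachable via ⟨T0, T1⟩ (2 firings)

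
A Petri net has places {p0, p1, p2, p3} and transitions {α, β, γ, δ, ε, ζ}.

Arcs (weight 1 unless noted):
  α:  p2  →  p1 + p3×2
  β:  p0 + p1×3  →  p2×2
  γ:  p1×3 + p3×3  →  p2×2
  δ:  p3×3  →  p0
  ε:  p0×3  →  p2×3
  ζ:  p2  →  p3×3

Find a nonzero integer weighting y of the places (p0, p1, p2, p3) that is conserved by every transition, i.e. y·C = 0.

Incidence matrix C (rows=places, cols=transitions):
        α    β    γ    δ    ε    ζ
   p0   0   -1    0    1   -3    0
   p1   1   -3   -3    0    0    0
   p2  -1    2    2    0    3   -1
   p3   2    0   -3   -3    0    3

Candidate y = [3, 1, 3, 1]; check y·C column-wise:
  col α: 3·0 + 1·1 + 3·-1 + 1·2 = 0
  col β: 3·-1 + 1·-3 + 3·2 + 1·0 = 0
  col γ: 3·0 + 1·-3 + 3·2 + 1·-3 = 0
  col δ: 3·1 + 1·0 + 3·0 + 1·-3 = 0
  col ε: 3·-3 + 1·0 + 3·3 + 1·0 = 0
  col ζ: 3·0 + 1·0 + 3·-1 + 1·3 = 0

y = (p0:3, p1:1, p2:3, p3:1)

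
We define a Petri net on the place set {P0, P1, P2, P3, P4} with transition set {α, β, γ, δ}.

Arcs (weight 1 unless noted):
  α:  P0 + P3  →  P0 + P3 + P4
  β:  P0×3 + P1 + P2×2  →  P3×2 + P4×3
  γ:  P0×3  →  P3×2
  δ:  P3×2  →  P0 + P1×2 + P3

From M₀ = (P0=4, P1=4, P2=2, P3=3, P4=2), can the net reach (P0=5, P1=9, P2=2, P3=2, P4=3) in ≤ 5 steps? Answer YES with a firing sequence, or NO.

depth 0: 1 marking
depth 1: 5 markings reached so far
depth 2: 12 markings reached so far
depth 3: 21 markings reached so far
depth 4: 34 markings reached so far
depth 5: 51 markings reached so far
target is not among the 51 markings reachable within 5 steps

NO — not reachable within 5 firings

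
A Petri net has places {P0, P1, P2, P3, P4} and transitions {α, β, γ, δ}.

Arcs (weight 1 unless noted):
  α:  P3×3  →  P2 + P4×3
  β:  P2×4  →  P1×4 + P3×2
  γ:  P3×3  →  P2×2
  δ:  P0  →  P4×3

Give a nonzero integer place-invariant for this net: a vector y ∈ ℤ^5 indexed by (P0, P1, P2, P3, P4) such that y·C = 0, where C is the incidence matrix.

y = (P0:3, P1:2, P2:3, P3:2, P4:1)

Incidence matrix C (rows=places, cols=transitions):
        α    β    γ    δ
   P0   0    0    0   -1
   P1   0    4    0    0
   P2   1   -4    2    0
   P3  -3    2   -3    0
   P4   3    0    0    3

Candidate y = [3, 2, 3, 2, 1]; check y·C column-wise:
  col α: 3·0 + 2·0 + 3·1 + 2·-3 + 1·3 = 0
  col β: 3·0 + 2·4 + 3·-4 + 2·2 + 1·0 = 0
  col γ: 3·0 + 2·0 + 3·2 + 2·-3 + 1·0 = 0
  col δ: 3·-1 + 2·0 + 3·0 + 2·0 + 1·3 = 0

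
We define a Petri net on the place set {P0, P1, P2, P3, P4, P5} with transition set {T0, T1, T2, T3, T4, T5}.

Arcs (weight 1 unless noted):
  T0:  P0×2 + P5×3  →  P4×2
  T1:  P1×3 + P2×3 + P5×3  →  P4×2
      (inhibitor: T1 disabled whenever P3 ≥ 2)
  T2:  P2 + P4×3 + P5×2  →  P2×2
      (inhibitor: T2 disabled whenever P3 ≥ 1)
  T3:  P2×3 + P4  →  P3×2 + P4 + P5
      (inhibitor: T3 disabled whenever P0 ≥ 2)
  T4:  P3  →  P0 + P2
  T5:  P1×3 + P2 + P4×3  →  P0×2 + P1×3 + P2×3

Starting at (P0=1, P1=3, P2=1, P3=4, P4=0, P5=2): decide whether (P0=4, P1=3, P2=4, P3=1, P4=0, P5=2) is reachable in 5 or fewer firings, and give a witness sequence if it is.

step 1: fire T4:  (P0=1, P1=3, P2=1, P3=4, P4=0, P5=2) → (P0=2, P1=3, P2=2, P3=3, P4=0, P5=2)
step 2: fire T4:  (P0=2, P1=3, P2=2, P3=3, P4=0, P5=2) → (P0=3, P1=3, P2=3, P3=2, P4=0, P5=2)
step 3: fire T4:  (P0=3, P1=3, P2=3, P3=2, P4=0, P5=2) → (P0=4, P1=3, P2=4, P3=1, P4=0, P5=2)

YES — reachable via ⟨T4, T4, T4⟩ (3 firings)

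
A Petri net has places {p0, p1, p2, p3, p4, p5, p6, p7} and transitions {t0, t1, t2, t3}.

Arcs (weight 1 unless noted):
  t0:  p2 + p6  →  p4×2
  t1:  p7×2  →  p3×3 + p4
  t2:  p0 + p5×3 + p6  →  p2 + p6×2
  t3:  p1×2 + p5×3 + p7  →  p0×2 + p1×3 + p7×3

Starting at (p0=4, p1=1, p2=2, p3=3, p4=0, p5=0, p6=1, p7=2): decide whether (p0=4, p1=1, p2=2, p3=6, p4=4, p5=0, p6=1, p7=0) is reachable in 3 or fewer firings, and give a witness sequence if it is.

NO — not reachable within 3 firings

depth 0: 1 marking
depth 1: 3 markings reached so far
depth 2: 4 markings reached so far
depth 3: 4 markings reached so far
(frontier empty at depth 3; search complete)
target is not among the 4 markings reachable within 3 steps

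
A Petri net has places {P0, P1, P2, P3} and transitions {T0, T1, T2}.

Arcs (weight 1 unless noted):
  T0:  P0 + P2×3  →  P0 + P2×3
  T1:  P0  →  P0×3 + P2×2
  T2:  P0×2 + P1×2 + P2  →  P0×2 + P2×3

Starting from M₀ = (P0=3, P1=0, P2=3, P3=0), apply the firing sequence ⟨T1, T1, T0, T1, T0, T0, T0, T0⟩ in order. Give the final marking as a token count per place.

step 1: fire T1:  (P0=3, P1=0, P2=3, P3=0) → (P0=5, P1=0, P2=5, P3=0)
step 2: fire T1:  (P0=5, P1=0, P2=5, P3=0) → (P0=7, P1=0, P2=7, P3=0)
step 3: fire T0:  (P0=7, P1=0, P2=7, P3=0) → (P0=7, P1=0, P2=7, P3=0)
step 4: fire T1:  (P0=7, P1=0, P2=7, P3=0) → (P0=9, P1=0, P2=9, P3=0)
step 5: fire T0:  (P0=9, P1=0, P2=9, P3=0) → (P0=9, P1=0, P2=9, P3=0)
step 6: fire T0:  (P0=9, P1=0, P2=9, P3=0) → (P0=9, P1=0, P2=9, P3=0)
step 7: fire T0:  (P0=9, P1=0, P2=9, P3=0) → (P0=9, P1=0, P2=9, P3=0)
step 8: fire T0:  (P0=9, P1=0, P2=9, P3=0) → (P0=9, P1=0, P2=9, P3=0)

(P0=9, P1=0, P2=9, P3=0)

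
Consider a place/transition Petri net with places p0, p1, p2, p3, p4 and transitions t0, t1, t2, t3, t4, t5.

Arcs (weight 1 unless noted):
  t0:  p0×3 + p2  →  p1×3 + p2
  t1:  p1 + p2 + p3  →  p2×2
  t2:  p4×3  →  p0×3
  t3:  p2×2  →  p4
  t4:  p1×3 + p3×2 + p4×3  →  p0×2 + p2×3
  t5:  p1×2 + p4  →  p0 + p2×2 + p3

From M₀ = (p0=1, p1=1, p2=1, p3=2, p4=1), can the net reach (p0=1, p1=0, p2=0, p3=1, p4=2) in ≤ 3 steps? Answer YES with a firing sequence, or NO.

step 1: fire t1:  (p0=1, p1=1, p2=1, p3=2, p4=1) → (p0=1, p1=0, p2=2, p3=1, p4=1)
step 2: fire t3:  (p0=1, p1=0, p2=2, p3=1, p4=1) → (p0=1, p1=0, p2=0, p3=1, p4=2)

YES — reachable via ⟨t1, t3⟩ (2 firings)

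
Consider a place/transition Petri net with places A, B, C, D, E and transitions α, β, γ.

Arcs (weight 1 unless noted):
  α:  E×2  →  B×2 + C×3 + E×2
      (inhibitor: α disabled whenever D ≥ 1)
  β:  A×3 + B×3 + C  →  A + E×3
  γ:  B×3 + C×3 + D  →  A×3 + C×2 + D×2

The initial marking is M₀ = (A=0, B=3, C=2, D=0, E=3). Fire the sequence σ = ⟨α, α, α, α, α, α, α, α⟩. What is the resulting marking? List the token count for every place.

(A=0, B=19, C=26, D=0, E=3)

step 1: fire α:  (A=0, B=3, C=2, D=0, E=3) → (A=0, B=5, C=5, D=0, E=3)
step 2: fire α:  (A=0, B=5, C=5, D=0, E=3) → (A=0, B=7, C=8, D=0, E=3)
step 3: fire α:  (A=0, B=7, C=8, D=0, E=3) → (A=0, B=9, C=11, D=0, E=3)
step 4: fire α:  (A=0, B=9, C=11, D=0, E=3) → (A=0, B=11, C=14, D=0, E=3)
step 5: fire α:  (A=0, B=11, C=14, D=0, E=3) → (A=0, B=13, C=17, D=0, E=3)
step 6: fire α:  (A=0, B=13, C=17, D=0, E=3) → (A=0, B=15, C=20, D=0, E=3)
step 7: fire α:  (A=0, B=15, C=20, D=0, E=3) → (A=0, B=17, C=23, D=0, E=3)
step 8: fire α:  (A=0, B=17, C=23, D=0, E=3) → (A=0, B=19, C=26, D=0, E=3)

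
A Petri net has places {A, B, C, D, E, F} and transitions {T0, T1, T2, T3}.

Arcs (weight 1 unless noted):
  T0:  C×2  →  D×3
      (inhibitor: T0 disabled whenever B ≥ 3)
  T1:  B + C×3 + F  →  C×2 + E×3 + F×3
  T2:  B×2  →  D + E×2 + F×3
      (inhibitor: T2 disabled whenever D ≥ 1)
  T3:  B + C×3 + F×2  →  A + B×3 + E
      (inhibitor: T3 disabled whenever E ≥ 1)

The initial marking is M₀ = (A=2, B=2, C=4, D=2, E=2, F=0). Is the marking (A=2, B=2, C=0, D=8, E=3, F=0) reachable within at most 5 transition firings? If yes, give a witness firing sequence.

depth 0: 1 marking
depth 1: 2 markings reached so far
depth 2: 3 markings reached so far
depth 3: 3 markings reached so far
(frontier empty at depth 3; search complete)
target is not among the 3 markings reachable within 5 steps

NO — not reachable within 5 firings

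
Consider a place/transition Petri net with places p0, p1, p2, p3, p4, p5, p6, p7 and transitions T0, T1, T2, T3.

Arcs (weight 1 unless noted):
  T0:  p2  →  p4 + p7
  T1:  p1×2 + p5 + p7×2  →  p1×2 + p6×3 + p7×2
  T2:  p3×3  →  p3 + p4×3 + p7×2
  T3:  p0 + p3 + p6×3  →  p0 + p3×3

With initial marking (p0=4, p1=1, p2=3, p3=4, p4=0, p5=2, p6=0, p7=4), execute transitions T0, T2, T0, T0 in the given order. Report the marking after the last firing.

step 1: fire T0:  (p0=4, p1=1, p2=3, p3=4, p4=0, p5=2, p6=0, p7=4) → (p0=4, p1=1, p2=2, p3=4, p4=1, p5=2, p6=0, p7=5)
step 2: fire T2:  (p0=4, p1=1, p2=2, p3=4, p4=1, p5=2, p6=0, p7=5) → (p0=4, p1=1, p2=2, p3=2, p4=4, p5=2, p6=0, p7=7)
step 3: fire T0:  (p0=4, p1=1, p2=2, p3=2, p4=4, p5=2, p6=0, p7=7) → (p0=4, p1=1, p2=1, p3=2, p4=5, p5=2, p6=0, p7=8)
step 4: fire T0:  (p0=4, p1=1, p2=1, p3=2, p4=5, p5=2, p6=0, p7=8) → (p0=4, p1=1, p2=0, p3=2, p4=6, p5=2, p6=0, p7=9)

(p0=4, p1=1, p2=0, p3=2, p4=6, p5=2, p6=0, p7=9)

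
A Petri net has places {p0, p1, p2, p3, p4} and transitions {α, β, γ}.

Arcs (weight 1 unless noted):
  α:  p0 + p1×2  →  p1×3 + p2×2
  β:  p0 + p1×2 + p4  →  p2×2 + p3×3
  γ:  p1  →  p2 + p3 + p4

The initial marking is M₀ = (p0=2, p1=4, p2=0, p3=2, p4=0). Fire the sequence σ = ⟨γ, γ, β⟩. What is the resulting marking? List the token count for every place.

(p0=1, p1=0, p2=4, p3=7, p4=1)

step 1: fire γ:  (p0=2, p1=4, p2=0, p3=2, p4=0) → (p0=2, p1=3, p2=1, p3=3, p4=1)
step 2: fire γ:  (p0=2, p1=3, p2=1, p3=3, p4=1) → (p0=2, p1=2, p2=2, p3=4, p4=2)
step 3: fire β:  (p0=2, p1=2, p2=2, p3=4, p4=2) → (p0=1, p1=0, p2=4, p3=7, p4=1)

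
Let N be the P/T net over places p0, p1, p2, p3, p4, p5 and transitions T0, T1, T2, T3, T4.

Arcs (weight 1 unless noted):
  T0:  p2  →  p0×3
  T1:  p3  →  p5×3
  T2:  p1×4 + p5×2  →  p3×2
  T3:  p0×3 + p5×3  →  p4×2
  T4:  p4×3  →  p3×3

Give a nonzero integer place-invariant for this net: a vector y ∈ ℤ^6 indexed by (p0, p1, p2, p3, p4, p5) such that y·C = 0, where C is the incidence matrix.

y = (p0:1, p1:1, p2:3, p3:3, p4:3, p5:1)

Incidence matrix C (rows=places, cols=transitions):
       T0   T1   T2   T3   T4
   p0   3    0    0   -3    0
   p1   0    0   -4    0    0
   p2  -1    0    0    0    0
   p3   0   -1    2    0    3
   p4   0    0    0    2   -3
   p5   0    3   -2   -3    0

Candidate y = [1, 1, 3, 3, 3, 1]; check y·C column-wise:
  col T0: 1·3 + 1·0 + 3·-1 + 3·0 + 3·0 + 1·0 = 0
  col T1: 1·0 + 1·0 + 3·0 + 3·-1 + 3·0 + 1·3 = 0
  col T2: 1·0 + 1·-4 + 3·0 + 3·2 + 3·0 + 1·-2 = 0
  col T3: 1·-3 + 1·0 + 3·0 + 3·0 + 3·2 + 1·-3 = 0
  col T4: 1·0 + 1·0 + 3·0 + 3·3 + 3·-3 + 1·0 = 0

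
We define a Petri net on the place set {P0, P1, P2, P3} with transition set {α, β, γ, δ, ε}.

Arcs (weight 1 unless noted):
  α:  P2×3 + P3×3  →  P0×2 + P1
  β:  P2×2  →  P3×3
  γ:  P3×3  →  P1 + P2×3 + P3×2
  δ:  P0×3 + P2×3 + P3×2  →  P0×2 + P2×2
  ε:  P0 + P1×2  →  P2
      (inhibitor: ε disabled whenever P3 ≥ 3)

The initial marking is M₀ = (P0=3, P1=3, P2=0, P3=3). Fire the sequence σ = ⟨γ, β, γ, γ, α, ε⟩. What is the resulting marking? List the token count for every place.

step 1: fire γ:  (P0=3, P1=3, P2=0, P3=3) → (P0=3, P1=4, P2=3, P3=2)
step 2: fire β:  (P0=3, P1=4, P2=3, P3=2) → (P0=3, P1=4, P2=1, P3=5)
step 3: fire γ:  (P0=3, P1=4, P2=1, P3=5) → (P0=3, P1=5, P2=4, P3=4)
step 4: fire γ:  (P0=3, P1=5, P2=4, P3=4) → (P0=3, P1=6, P2=7, P3=3)
step 5: fire α:  (P0=3, P1=6, P2=7, P3=3) → (P0=5, P1=7, P2=4, P3=0)
step 6: fire ε:  (P0=5, P1=7, P2=4, P3=0) → (P0=4, P1=5, P2=5, P3=0)

(P0=4, P1=5, P2=5, P3=0)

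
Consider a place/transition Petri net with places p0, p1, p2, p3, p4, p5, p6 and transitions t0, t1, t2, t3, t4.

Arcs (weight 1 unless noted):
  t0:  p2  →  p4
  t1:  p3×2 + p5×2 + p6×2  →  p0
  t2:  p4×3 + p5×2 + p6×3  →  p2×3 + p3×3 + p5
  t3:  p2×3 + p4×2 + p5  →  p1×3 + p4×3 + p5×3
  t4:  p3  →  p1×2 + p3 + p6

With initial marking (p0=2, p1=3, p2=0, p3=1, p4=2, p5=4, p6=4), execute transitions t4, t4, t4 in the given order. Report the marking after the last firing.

(p0=2, p1=9, p2=0, p3=1, p4=2, p5=4, p6=7)

step 1: fire t4:  (p0=2, p1=3, p2=0, p3=1, p4=2, p5=4, p6=4) → (p0=2, p1=5, p2=0, p3=1, p4=2, p5=4, p6=5)
step 2: fire t4:  (p0=2, p1=5, p2=0, p3=1, p4=2, p5=4, p6=5) → (p0=2, p1=7, p2=0, p3=1, p4=2, p5=4, p6=6)
step 3: fire t4:  (p0=2, p1=7, p2=0, p3=1, p4=2, p5=4, p6=6) → (p0=2, p1=9, p2=0, p3=1, p4=2, p5=4, p6=7)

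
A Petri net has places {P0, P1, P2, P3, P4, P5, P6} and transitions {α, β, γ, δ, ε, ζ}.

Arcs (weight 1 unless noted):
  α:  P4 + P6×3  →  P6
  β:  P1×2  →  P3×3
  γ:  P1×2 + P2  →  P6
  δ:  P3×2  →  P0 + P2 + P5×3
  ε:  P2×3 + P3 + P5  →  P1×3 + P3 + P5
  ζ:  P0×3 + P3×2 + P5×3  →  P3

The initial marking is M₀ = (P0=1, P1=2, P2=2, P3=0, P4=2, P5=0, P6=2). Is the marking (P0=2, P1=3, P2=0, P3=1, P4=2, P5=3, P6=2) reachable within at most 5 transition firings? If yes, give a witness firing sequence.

step 1: fire β:  (P0=1, P1=2, P2=2, P3=0, P4=2, P5=0, P6=2) → (P0=1, P1=0, P2=2, P3=3, P4=2, P5=0, P6=2)
step 2: fire δ:  (P0=1, P1=0, P2=2, P3=3, P4=2, P5=0, P6=2) → (P0=2, P1=0, P2=3, P3=1, P4=2, P5=3, P6=2)
step 3: fire ε:  (P0=2, P1=0, P2=3, P3=1, P4=2, P5=3, P6=2) → (P0=2, P1=3, P2=0, P3=1, P4=2, P5=3, P6=2)

YES — reachable via ⟨β, δ, ε⟩ (3 firings)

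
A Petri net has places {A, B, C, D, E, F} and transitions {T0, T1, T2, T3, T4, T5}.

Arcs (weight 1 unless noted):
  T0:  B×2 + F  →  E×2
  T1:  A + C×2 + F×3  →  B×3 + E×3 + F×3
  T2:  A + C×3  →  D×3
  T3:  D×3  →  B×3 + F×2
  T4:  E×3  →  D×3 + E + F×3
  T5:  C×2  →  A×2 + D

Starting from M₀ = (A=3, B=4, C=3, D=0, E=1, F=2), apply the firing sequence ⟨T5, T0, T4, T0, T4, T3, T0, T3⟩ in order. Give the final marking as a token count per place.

(A=5, B=4, C=1, D=1, E=3, F=9)

step 1: fire T5:  (A=3, B=4, C=3, D=0, E=1, F=2) → (A=5, B=4, C=1, D=1, E=1, F=2)
step 2: fire T0:  (A=5, B=4, C=1, D=1, E=1, F=2) → (A=5, B=2, C=1, D=1, E=3, F=1)
step 3: fire T4:  (A=5, B=2, C=1, D=1, E=3, F=1) → (A=5, B=2, C=1, D=4, E=1, F=4)
step 4: fire T0:  (A=5, B=2, C=1, D=4, E=1, F=4) → (A=5, B=0, C=1, D=4, E=3, F=3)
step 5: fire T4:  (A=5, B=0, C=1, D=4, E=3, F=3) → (A=5, B=0, C=1, D=7, E=1, F=6)
step 6: fire T3:  (A=5, B=0, C=1, D=7, E=1, F=6) → (A=5, B=3, C=1, D=4, E=1, F=8)
step 7: fire T0:  (A=5, B=3, C=1, D=4, E=1, F=8) → (A=5, B=1, C=1, D=4, E=3, F=7)
step 8: fire T3:  (A=5, B=1, C=1, D=4, E=3, F=7) → (A=5, B=4, C=1, D=1, E=3, F=9)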